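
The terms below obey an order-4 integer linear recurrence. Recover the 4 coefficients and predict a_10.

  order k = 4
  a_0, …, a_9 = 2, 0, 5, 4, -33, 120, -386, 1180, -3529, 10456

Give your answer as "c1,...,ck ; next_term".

-4,-3,0,-1 ; -30851

  a_4 = -4·4 + -3·5 + 0·0 + -1·2 = -33
  a_5 = -4·-33 + -3·4 + 0·5 + -1·0 = 120
  a_6 = -4·120 + -3·-33 + 0·4 + -1·5 = -386
  a_7 = -4·-386 + -3·120 + 0·-33 + -1·4 = 1180
  a_8 = -4·1180 + -3·-386 + 0·120 + -1·-33 = -3529
  a_9 = -4·-3529 + -3·1180 + 0·-386 + -1·120 = 10456
  a_10 = -4·10456 + -3·-3529 + 0·1180 + -1·-386 = -30851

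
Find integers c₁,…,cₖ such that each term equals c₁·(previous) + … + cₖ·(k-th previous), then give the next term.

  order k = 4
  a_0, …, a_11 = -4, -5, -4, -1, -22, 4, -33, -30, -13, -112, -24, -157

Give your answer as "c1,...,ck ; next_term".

-1,1,3,1 ; -216

  a_4 = -1·-1 + 1·-4 + 3·-5 + 1·-4 = -22
  a_5 = -1·-22 + 1·-1 + 3·-4 + 1·-5 = 4
  a_6 = -1·4 + 1·-22 + 3·-1 + 1·-4 = -33
  a_7 = -1·-33 + 1·4 + 3·-22 + 1·-1 = -30
  a_8 = -1·-30 + 1·-33 + 3·4 + 1·-22 = -13
  a_9 = -1·-13 + 1·-30 + 3·-33 + 1·4 = -112
  a_10 = -1·-112 + 1·-13 + 3·-30 + 1·-33 = -24
  a_11 = -1·-24 + 1·-112 + 3·-13 + 1·-30 = -157
  a_12 = -1·-157 + 1·-24 + 3·-112 + 1·-13 = -216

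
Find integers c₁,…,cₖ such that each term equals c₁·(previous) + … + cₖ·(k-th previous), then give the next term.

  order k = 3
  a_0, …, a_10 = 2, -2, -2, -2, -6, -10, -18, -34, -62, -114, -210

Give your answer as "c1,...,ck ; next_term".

1,1,1 ; -386

  a_3 = 1·-2 + 1·-2 + 1·2 = -2
  a_4 = 1·-2 + 1·-2 + 1·-2 = -6
  a_5 = 1·-6 + 1·-2 + 1·-2 = -10
  a_6 = 1·-10 + 1·-6 + 1·-2 = -18
  a_7 = 1·-18 + 1·-10 + 1·-6 = -34
  a_8 = 1·-34 + 1·-18 + 1·-10 = -62
  a_9 = 1·-62 + 1·-34 + 1·-18 = -114
  a_10 = 1·-114 + 1·-62 + 1·-34 = -210
  a_11 = 1·-210 + 1·-114 + 1·-62 = -386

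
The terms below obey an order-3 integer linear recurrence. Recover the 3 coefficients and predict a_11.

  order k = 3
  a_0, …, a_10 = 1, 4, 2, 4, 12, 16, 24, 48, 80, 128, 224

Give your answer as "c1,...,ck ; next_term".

1,0,2 ; 384

  a_3 = 1·2 + 0·4 + 2·1 = 4
  a_4 = 1·4 + 0·2 + 2·4 = 12
  a_5 = 1·12 + 0·4 + 2·2 = 16
  a_6 = 1·16 + 0·12 + 2·4 = 24
  a_7 = 1·24 + 0·16 + 2·12 = 48
  a_8 = 1·48 + 0·24 + 2·16 = 80
  a_9 = 1·80 + 0·48 + 2·24 = 128
  a_10 = 1·128 + 0·80 + 2·48 = 224
  a_11 = 1·224 + 0·128 + 2·80 = 384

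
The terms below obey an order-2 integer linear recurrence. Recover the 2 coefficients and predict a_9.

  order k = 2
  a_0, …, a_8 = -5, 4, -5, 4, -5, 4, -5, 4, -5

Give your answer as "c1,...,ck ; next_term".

  a_2 = 0·4 + 1·-5 = -5
  a_3 = 0·-5 + 1·4 = 4
  a_4 = 0·4 + 1·-5 = -5
  a_5 = 0·-5 + 1·4 = 4
  a_6 = 0·4 + 1·-5 = -5
  a_7 = 0·-5 + 1·4 = 4
  a_8 = 0·4 + 1·-5 = -5
  a_9 = 0·-5 + 1·4 = 4

0,1 ; 4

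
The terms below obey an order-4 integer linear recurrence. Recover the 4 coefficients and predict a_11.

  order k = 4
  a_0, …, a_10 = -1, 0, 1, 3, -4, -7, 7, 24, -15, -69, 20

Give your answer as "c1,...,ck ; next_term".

  a_4 = 0·3 + -2·1 + -1·0 + 2·-1 = -4
  a_5 = 0·-4 + -2·3 + -1·1 + 2·0 = -7
  a_6 = 0·-7 + -2·-4 + -1·3 + 2·1 = 7
  a_7 = 0·7 + -2·-7 + -1·-4 + 2·3 = 24
  a_8 = 0·24 + -2·7 + -1·-7 + 2·-4 = -15
  a_9 = 0·-15 + -2·24 + -1·7 + 2·-7 = -69
  a_10 = 0·-69 + -2·-15 + -1·24 + 2·7 = 20
  a_11 = 0·20 + -2·-69 + -1·-15 + 2·24 = 201

0,-2,-1,2 ; 201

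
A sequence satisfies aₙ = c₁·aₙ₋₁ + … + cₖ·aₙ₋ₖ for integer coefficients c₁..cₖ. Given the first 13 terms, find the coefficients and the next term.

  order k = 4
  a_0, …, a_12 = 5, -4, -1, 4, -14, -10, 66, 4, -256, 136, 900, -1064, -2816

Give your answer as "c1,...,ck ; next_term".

0,-4,2,-2 ; 5784

  a_4 = 0·4 + -4·-1 + 2·-4 + -2·5 = -14
  a_5 = 0·-14 + -4·4 + 2·-1 + -2·-4 = -10
  a_6 = 0·-10 + -4·-14 + 2·4 + -2·-1 = 66
  a_7 = 0·66 + -4·-10 + 2·-14 + -2·4 = 4
  a_8 = 0·4 + -4·66 + 2·-10 + -2·-14 = -256
  a_9 = 0·-256 + -4·4 + 2·66 + -2·-10 = 136
  a_10 = 0·136 + -4·-256 + 2·4 + -2·66 = 900
  a_11 = 0·900 + -4·136 + 2·-256 + -2·4 = -1064
  a_12 = 0·-1064 + -4·900 + 2·136 + -2·-256 = -2816
  a_13 = 0·-2816 + -4·-1064 + 2·900 + -2·136 = 5784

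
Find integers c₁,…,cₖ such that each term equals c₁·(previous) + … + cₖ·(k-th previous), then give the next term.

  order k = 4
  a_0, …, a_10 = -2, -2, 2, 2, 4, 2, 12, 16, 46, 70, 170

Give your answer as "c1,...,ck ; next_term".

  a_4 = 1·2 + 2·2 + -1·-2 + 2·-2 = 4
  a_5 = 1·4 + 2·2 + -1·2 + 2·-2 = 2
  a_6 = 1·2 + 2·4 + -1·2 + 2·2 = 12
  a_7 = 1·12 + 2·2 + -1·4 + 2·2 = 16
  a_8 = 1·16 + 2·12 + -1·2 + 2·4 = 46
  a_9 = 1·46 + 2·16 + -1·12 + 2·2 = 70
  a_10 = 1·70 + 2·46 + -1·16 + 2·12 = 170
  a_11 = 1·170 + 2·70 + -1·46 + 2·16 = 296

1,2,-1,2 ; 296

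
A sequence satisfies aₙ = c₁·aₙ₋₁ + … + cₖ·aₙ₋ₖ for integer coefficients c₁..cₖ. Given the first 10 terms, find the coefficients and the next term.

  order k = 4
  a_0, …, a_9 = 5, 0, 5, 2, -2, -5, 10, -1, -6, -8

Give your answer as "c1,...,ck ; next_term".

-1,-1,-1,1 ; 25

  a_4 = -1·2 + -1·5 + -1·0 + 1·5 = -2
  a_5 = -1·-2 + -1·2 + -1·5 + 1·0 = -5
  a_6 = -1·-5 + -1·-2 + -1·2 + 1·5 = 10
  a_7 = -1·10 + -1·-5 + -1·-2 + 1·2 = -1
  a_8 = -1·-1 + -1·10 + -1·-5 + 1·-2 = -6
  a_9 = -1·-6 + -1·-1 + -1·10 + 1·-5 = -8
  a_10 = -1·-8 + -1·-6 + -1·-1 + 1·10 = 25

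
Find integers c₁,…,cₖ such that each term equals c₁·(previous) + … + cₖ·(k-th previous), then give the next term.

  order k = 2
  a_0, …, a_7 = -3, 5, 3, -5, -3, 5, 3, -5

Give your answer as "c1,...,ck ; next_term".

0,-1 ; -3

  a_2 = 0·5 + -1·-3 = 3
  a_3 = 0·3 + -1·5 = -5
  a_4 = 0·-5 + -1·3 = -3
  a_5 = 0·-3 + -1·-5 = 5
  a_6 = 0·5 + -1·-3 = 3
  a_7 = 0·3 + -1·5 = -5
  a_8 = 0·-5 + -1·3 = -3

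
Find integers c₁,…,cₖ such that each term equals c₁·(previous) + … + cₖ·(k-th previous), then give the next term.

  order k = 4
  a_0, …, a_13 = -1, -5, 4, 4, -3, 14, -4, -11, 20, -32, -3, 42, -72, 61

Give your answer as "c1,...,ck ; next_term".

0,0,1,-2 ; 48

  a_4 = 0·4 + 0·4 + 1·-5 + -2·-1 = -3
  a_5 = 0·-3 + 0·4 + 1·4 + -2·-5 = 14
  a_6 = 0·14 + 0·-3 + 1·4 + -2·4 = -4
  a_7 = 0·-4 + 0·14 + 1·-3 + -2·4 = -11
  a_8 = 0·-11 + 0·-4 + 1·14 + -2·-3 = 20
  a_9 = 0·20 + 0·-11 + 1·-4 + -2·14 = -32
  a_10 = 0·-32 + 0·20 + 1·-11 + -2·-4 = -3
  a_11 = 0·-3 + 0·-32 + 1·20 + -2·-11 = 42
  a_12 = 0·42 + 0·-3 + 1·-32 + -2·20 = -72
  a_13 = 0·-72 + 0·42 + 1·-3 + -2·-32 = 61
  a_14 = 0·61 + 0·-72 + 1·42 + -2·-3 = 48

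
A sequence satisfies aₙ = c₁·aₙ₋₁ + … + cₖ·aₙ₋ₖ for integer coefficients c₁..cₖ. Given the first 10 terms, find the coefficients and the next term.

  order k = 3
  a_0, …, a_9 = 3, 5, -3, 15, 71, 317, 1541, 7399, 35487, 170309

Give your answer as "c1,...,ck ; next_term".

  a_3 = 4·-3 + 3·5 + 4·3 = 15
  a_4 = 4·15 + 3·-3 + 4·5 = 71
  a_5 = 4·71 + 3·15 + 4·-3 = 317
  a_6 = 4·317 + 3·71 + 4·15 = 1541
  a_7 = 4·1541 + 3·317 + 4·71 = 7399
  a_8 = 4·7399 + 3·1541 + 4·317 = 35487
  a_9 = 4·35487 + 3·7399 + 4·1541 = 170309
  a_10 = 4·170309 + 3·35487 + 4·7399 = 817293

4,3,4 ; 817293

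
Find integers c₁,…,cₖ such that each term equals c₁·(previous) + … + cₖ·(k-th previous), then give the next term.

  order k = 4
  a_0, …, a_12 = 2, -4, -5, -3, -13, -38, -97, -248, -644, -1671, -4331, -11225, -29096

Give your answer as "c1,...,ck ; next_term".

2,1,1,1 ; -75419

  a_4 = 2·-3 + 1·-5 + 1·-4 + 1·2 = -13
  a_5 = 2·-13 + 1·-3 + 1·-5 + 1·-4 = -38
  a_6 = 2·-38 + 1·-13 + 1·-3 + 1·-5 = -97
  a_7 = 2·-97 + 1·-38 + 1·-13 + 1·-3 = -248
  a_8 = 2·-248 + 1·-97 + 1·-38 + 1·-13 = -644
  a_9 = 2·-644 + 1·-248 + 1·-97 + 1·-38 = -1671
  a_10 = 2·-1671 + 1·-644 + 1·-248 + 1·-97 = -4331
  a_11 = 2·-4331 + 1·-1671 + 1·-644 + 1·-248 = -11225
  a_12 = 2·-11225 + 1·-4331 + 1·-1671 + 1·-644 = -29096
  a_13 = 2·-29096 + 1·-11225 + 1·-4331 + 1·-1671 = -75419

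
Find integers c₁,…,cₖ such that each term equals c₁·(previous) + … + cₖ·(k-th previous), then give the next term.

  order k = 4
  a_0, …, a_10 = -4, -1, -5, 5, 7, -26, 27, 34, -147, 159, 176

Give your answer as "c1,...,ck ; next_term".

  a_4 = -1·5 + -2·-5 + 2·-1 + -1·-4 = 7
  a_5 = -1·7 + -2·5 + 2·-5 + -1·-1 = -26
  a_6 = -1·-26 + -2·7 + 2·5 + -1·-5 = 27
  a_7 = -1·27 + -2·-26 + 2·7 + -1·5 = 34
  a_8 = -1·34 + -2·27 + 2·-26 + -1·7 = -147
  a_9 = -1·-147 + -2·34 + 2·27 + -1·-26 = 159
  a_10 = -1·159 + -2·-147 + 2·34 + -1·27 = 176
  a_11 = -1·176 + -2·159 + 2·-147 + -1·34 = -822

-1,-2,2,-1 ; -822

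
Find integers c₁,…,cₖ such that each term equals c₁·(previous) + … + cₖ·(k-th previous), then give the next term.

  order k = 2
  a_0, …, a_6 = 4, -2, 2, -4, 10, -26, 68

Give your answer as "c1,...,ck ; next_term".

  a_2 = -3·-2 + -1·4 = 2
  a_3 = -3·2 + -1·-2 = -4
  a_4 = -3·-4 + -1·2 = 10
  a_5 = -3·10 + -1·-4 = -26
  a_6 = -3·-26 + -1·10 = 68
  a_7 = -3·68 + -1·-26 = -178

-3,-1 ; -178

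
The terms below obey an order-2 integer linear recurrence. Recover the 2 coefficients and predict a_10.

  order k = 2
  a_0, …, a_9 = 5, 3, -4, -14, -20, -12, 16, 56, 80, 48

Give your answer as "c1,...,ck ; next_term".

2,-2 ; -64

  a_2 = 2·3 + -2·5 = -4
  a_3 = 2·-4 + -2·3 = -14
  a_4 = 2·-14 + -2·-4 = -20
  a_5 = 2·-20 + -2·-14 = -12
  a_6 = 2·-12 + -2·-20 = 16
  a_7 = 2·16 + -2·-12 = 56
  a_8 = 2·56 + -2·16 = 80
  a_9 = 2·80 + -2·56 = 48
  a_10 = 2·48 + -2·80 = -64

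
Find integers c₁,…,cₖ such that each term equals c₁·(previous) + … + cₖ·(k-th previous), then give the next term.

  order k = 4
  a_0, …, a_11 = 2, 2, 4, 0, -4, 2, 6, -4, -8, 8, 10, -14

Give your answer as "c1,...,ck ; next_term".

  a_4 = -1·0 + -1·4 + -1·2 + 1·2 = -4
  a_5 = -1·-4 + -1·0 + -1·4 + 1·2 = 2
  a_6 = -1·2 + -1·-4 + -1·0 + 1·4 = 6
  a_7 = -1·6 + -1·2 + -1·-4 + 1·0 = -4
  a_8 = -1·-4 + -1·6 + -1·2 + 1·-4 = -8
  a_9 = -1·-8 + -1·-4 + -1·6 + 1·2 = 8
  a_10 = -1·8 + -1·-8 + -1·-4 + 1·6 = 10
  a_11 = -1·10 + -1·8 + -1·-8 + 1·-4 = -14
  a_12 = -1·-14 + -1·10 + -1·8 + 1·-8 = -12

-1,-1,-1,1 ; -12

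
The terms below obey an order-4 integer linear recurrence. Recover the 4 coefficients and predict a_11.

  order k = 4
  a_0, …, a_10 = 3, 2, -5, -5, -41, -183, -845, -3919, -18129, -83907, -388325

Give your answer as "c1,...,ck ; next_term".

4,3,0,-2 ; -1797183

  a_4 = 4·-5 + 3·-5 + 0·2 + -2·3 = -41
  a_5 = 4·-41 + 3·-5 + 0·-5 + -2·2 = -183
  a_6 = 4·-183 + 3·-41 + 0·-5 + -2·-5 = -845
  a_7 = 4·-845 + 3·-183 + 0·-41 + -2·-5 = -3919
  a_8 = 4·-3919 + 3·-845 + 0·-183 + -2·-41 = -18129
  a_9 = 4·-18129 + 3·-3919 + 0·-845 + -2·-183 = -83907
  a_10 = 4·-83907 + 3·-18129 + 0·-3919 + -2·-845 = -388325
  a_11 = 4·-388325 + 3·-83907 + 0·-18129 + -2·-3919 = -1797183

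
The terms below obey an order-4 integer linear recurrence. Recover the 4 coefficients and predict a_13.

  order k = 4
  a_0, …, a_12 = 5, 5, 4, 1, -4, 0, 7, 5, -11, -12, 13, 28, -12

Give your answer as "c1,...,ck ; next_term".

  a_4 = 0·1 + -1·4 + -1·5 + 1·5 = -4
  a_5 = 0·-4 + -1·1 + -1·4 + 1·5 = 0
  a_6 = 0·0 + -1·-4 + -1·1 + 1·4 = 7
  a_7 = 0·7 + -1·0 + -1·-4 + 1·1 = 5
  a_8 = 0·5 + -1·7 + -1·0 + 1·-4 = -11
  a_9 = 0·-11 + -1·5 + -1·7 + 1·0 = -12
  a_10 = 0·-12 + -1·-11 + -1·5 + 1·7 = 13
  a_11 = 0·13 + -1·-12 + -1·-11 + 1·5 = 28
  a_12 = 0·28 + -1·13 + -1·-12 + 1·-11 = -12
  a_13 = 0·-12 + -1·28 + -1·13 + 1·-12 = -53

0,-1,-1,1 ; -53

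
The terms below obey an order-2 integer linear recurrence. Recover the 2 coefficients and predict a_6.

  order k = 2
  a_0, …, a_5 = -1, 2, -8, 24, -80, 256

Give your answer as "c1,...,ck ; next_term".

  a_2 = -2·2 + 4·-1 = -8
  a_3 = -2·-8 + 4·2 = 24
  a_4 = -2·24 + 4·-8 = -80
  a_5 = -2·-80 + 4·24 = 256
  a_6 = -2·256 + 4·-80 = -832

-2,4 ; -832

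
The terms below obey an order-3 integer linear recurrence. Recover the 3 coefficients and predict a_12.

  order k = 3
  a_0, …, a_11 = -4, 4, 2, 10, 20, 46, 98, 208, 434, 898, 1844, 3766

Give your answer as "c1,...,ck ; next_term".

  a_3 = 3·2 + -1·4 + -2·-4 = 10
  a_4 = 3·10 + -1·2 + -2·4 = 20
  a_5 = 3·20 + -1·10 + -2·2 = 46
  a_6 = 3·46 + -1·20 + -2·10 = 98
  a_7 = 3·98 + -1·46 + -2·20 = 208
  a_8 = 3·208 + -1·98 + -2·46 = 434
  a_9 = 3·434 + -1·208 + -2·98 = 898
  a_10 = 3·898 + -1·434 + -2·208 = 1844
  a_11 = 3·1844 + -1·898 + -2·434 = 3766
  a_12 = 3·3766 + -1·1844 + -2·898 = 7658

3,-1,-2 ; 7658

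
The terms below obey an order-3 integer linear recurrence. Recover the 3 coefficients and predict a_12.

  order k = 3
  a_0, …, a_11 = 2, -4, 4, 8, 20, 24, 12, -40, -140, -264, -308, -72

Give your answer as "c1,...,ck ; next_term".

  a_3 = 2·4 + -1·-4 + -2·2 = 8
  a_4 = 2·8 + -1·4 + -2·-4 = 20
  a_5 = 2·20 + -1·8 + -2·4 = 24
  a_6 = 2·24 + -1·20 + -2·8 = 12
  a_7 = 2·12 + -1·24 + -2·20 = -40
  a_8 = 2·-40 + -1·12 + -2·24 = -140
  a_9 = 2·-140 + -1·-40 + -2·12 = -264
  a_10 = 2·-264 + -1·-140 + -2·-40 = -308
  a_11 = 2·-308 + -1·-264 + -2·-140 = -72
  a_12 = 2·-72 + -1·-308 + -2·-264 = 692

2,-1,-2 ; 692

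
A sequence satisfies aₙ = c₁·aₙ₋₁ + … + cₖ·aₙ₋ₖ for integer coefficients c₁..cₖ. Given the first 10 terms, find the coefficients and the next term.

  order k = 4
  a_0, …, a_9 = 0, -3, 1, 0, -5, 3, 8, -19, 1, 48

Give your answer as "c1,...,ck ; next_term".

-1,-2,1,1 ; -61

  a_4 = -1·0 + -2·1 + 1·-3 + 1·0 = -5
  a_5 = -1·-5 + -2·0 + 1·1 + 1·-3 = 3
  a_6 = -1·3 + -2·-5 + 1·0 + 1·1 = 8
  a_7 = -1·8 + -2·3 + 1·-5 + 1·0 = -19
  a_8 = -1·-19 + -2·8 + 1·3 + 1·-5 = 1
  a_9 = -1·1 + -2·-19 + 1·8 + 1·3 = 48
  a_10 = -1·48 + -2·1 + 1·-19 + 1·8 = -61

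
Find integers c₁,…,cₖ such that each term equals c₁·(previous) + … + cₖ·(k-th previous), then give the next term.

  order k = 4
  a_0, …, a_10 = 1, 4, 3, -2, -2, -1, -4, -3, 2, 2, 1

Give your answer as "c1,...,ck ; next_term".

1,-1,1,-1 ; 4

  a_4 = 1·-2 + -1·3 + 1·4 + -1·1 = -2
  a_5 = 1·-2 + -1·-2 + 1·3 + -1·4 = -1
  a_6 = 1·-1 + -1·-2 + 1·-2 + -1·3 = -4
  a_7 = 1·-4 + -1·-1 + 1·-2 + -1·-2 = -3
  a_8 = 1·-3 + -1·-4 + 1·-1 + -1·-2 = 2
  a_9 = 1·2 + -1·-3 + 1·-4 + -1·-1 = 2
  a_10 = 1·2 + -1·2 + 1·-3 + -1·-4 = 1
  a_11 = 1·1 + -1·2 + 1·2 + -1·-3 = 4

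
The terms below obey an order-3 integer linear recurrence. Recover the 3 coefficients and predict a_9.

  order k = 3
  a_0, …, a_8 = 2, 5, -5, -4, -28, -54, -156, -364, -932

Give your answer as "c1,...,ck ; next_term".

2,2,-2 ; -2280

  a_3 = 2·-5 + 2·5 + -2·2 = -4
  a_4 = 2·-4 + 2·-5 + -2·5 = -28
  a_5 = 2·-28 + 2·-4 + -2·-5 = -54
  a_6 = 2·-54 + 2·-28 + -2·-4 = -156
  a_7 = 2·-156 + 2·-54 + -2·-28 = -364
  a_8 = 2·-364 + 2·-156 + -2·-54 = -932
  a_9 = 2·-932 + 2·-364 + -2·-156 = -2280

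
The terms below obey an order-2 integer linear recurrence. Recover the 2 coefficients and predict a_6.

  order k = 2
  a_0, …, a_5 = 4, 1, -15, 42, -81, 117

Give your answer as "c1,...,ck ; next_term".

-3,-3 ; -108

  a_2 = -3·1 + -3·4 = -15
  a_3 = -3·-15 + -3·1 = 42
  a_4 = -3·42 + -3·-15 = -81
  a_5 = -3·-81 + -3·42 = 117
  a_6 = -3·117 + -3·-81 = -108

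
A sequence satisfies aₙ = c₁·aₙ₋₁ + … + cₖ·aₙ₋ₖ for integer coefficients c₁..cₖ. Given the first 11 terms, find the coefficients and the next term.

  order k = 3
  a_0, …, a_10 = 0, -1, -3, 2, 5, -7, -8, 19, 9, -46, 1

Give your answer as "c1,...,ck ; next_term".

  a_3 = 0·-3 + -2·-1 + 1·0 = 2
  a_4 = 0·2 + -2·-3 + 1·-1 = 5
  a_5 = 0·5 + -2·2 + 1·-3 = -7
  a_6 = 0·-7 + -2·5 + 1·2 = -8
  a_7 = 0·-8 + -2·-7 + 1·5 = 19
  a_8 = 0·19 + -2·-8 + 1·-7 = 9
  a_9 = 0·9 + -2·19 + 1·-8 = -46
  a_10 = 0·-46 + -2·9 + 1·19 = 1
  a_11 = 0·1 + -2·-46 + 1·9 = 101

0,-2,1 ; 101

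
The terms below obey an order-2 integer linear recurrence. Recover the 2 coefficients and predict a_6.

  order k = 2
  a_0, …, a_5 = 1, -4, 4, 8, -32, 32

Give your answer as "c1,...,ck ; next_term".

-2,-4 ; 64

  a_2 = -2·-4 + -4·1 = 4
  a_3 = -2·4 + -4·-4 = 8
  a_4 = -2·8 + -4·4 = -32
  a_5 = -2·-32 + -4·8 = 32
  a_6 = -2·32 + -4·-32 = 64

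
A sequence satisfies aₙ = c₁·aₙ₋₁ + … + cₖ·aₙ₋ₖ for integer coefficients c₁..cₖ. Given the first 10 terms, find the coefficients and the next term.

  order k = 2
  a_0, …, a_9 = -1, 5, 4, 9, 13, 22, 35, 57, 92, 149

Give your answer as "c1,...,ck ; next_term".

1,1 ; 241

  a_2 = 1·5 + 1·-1 = 4
  a_3 = 1·4 + 1·5 = 9
  a_4 = 1·9 + 1·4 = 13
  a_5 = 1·13 + 1·9 = 22
  a_6 = 1·22 + 1·13 = 35
  a_7 = 1·35 + 1·22 = 57
  a_8 = 1·57 + 1·35 = 92
  a_9 = 1·92 + 1·57 = 149
  a_10 = 1·149 + 1·92 = 241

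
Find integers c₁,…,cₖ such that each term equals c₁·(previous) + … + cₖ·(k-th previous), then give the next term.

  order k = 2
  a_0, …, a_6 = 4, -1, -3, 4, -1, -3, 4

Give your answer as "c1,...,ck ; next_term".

-1,-1 ; -1

  a_2 = -1·-1 + -1·4 = -3
  a_3 = -1·-3 + -1·-1 = 4
  a_4 = -1·4 + -1·-3 = -1
  a_5 = -1·-1 + -1·4 = -3
  a_6 = -1·-3 + -1·-1 = 4
  a_7 = -1·4 + -1·-3 = -1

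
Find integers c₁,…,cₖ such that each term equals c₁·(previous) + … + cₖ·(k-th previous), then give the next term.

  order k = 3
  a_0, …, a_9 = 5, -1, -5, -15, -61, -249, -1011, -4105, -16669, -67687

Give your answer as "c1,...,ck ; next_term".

4,0,1 ; -274853

  a_3 = 4·-5 + 0·-1 + 1·5 = -15
  a_4 = 4·-15 + 0·-5 + 1·-1 = -61
  a_5 = 4·-61 + 0·-15 + 1·-5 = -249
  a_6 = 4·-249 + 0·-61 + 1·-15 = -1011
  a_7 = 4·-1011 + 0·-249 + 1·-61 = -4105
  a_8 = 4·-4105 + 0·-1011 + 1·-249 = -16669
  a_9 = 4·-16669 + 0·-4105 + 1·-1011 = -67687
  a_10 = 4·-67687 + 0·-16669 + 1·-4105 = -274853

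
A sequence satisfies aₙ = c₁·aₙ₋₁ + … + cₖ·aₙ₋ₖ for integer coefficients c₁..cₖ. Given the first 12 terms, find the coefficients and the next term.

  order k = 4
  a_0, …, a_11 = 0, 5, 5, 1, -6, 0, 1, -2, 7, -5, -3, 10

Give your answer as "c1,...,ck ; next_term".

  a_4 = -1·1 + -1·5 + 0·5 + -1·0 = -6
  a_5 = -1·-6 + -1·1 + 0·5 + -1·5 = 0
  a_6 = -1·0 + -1·-6 + 0·1 + -1·5 = 1
  a_7 = -1·1 + -1·0 + 0·-6 + -1·1 = -2
  a_8 = -1·-2 + -1·1 + 0·0 + -1·-6 = 7
  a_9 = -1·7 + -1·-2 + 0·1 + -1·0 = -5
  a_10 = -1·-5 + -1·7 + 0·-2 + -1·1 = -3
  a_11 = -1·-3 + -1·-5 + 0·7 + -1·-2 = 10
  a_12 = -1·10 + -1·-3 + 0·-5 + -1·7 = -14

-1,-1,0,-1 ; -14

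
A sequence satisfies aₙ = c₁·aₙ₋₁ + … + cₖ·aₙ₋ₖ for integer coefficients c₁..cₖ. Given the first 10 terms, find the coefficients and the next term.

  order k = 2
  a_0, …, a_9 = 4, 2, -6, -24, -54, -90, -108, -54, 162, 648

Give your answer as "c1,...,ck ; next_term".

  a_2 = 3·2 + -3·4 = -6
  a_3 = 3·-6 + -3·2 = -24
  a_4 = 3·-24 + -3·-6 = -54
  a_5 = 3·-54 + -3·-24 = -90
  a_6 = 3·-90 + -3·-54 = -108
  a_7 = 3·-108 + -3·-90 = -54
  a_8 = 3·-54 + -3·-108 = 162
  a_9 = 3·162 + -3·-54 = 648
  a_10 = 3·648 + -3·162 = 1458

3,-3 ; 1458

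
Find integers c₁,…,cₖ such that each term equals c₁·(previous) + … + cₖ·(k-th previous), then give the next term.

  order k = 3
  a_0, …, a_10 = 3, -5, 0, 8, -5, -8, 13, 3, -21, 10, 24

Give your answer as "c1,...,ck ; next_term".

0,-1,1 ; -31

  a_3 = 0·0 + -1·-5 + 1·3 = 8
  a_4 = 0·8 + -1·0 + 1·-5 = -5
  a_5 = 0·-5 + -1·8 + 1·0 = -8
  a_6 = 0·-8 + -1·-5 + 1·8 = 13
  a_7 = 0·13 + -1·-8 + 1·-5 = 3
  a_8 = 0·3 + -1·13 + 1·-8 = -21
  a_9 = 0·-21 + -1·3 + 1·13 = 10
  a_10 = 0·10 + -1·-21 + 1·3 = 24
  a_11 = 0·24 + -1·10 + 1·-21 = -31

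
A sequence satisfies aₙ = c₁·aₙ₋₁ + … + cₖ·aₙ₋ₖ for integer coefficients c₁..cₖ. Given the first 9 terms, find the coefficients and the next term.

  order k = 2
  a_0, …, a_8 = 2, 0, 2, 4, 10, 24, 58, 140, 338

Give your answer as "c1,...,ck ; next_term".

  a_2 = 2·0 + 1·2 = 2
  a_3 = 2·2 + 1·0 = 4
  a_4 = 2·4 + 1·2 = 10
  a_5 = 2·10 + 1·4 = 24
  a_6 = 2·24 + 1·10 = 58
  a_7 = 2·58 + 1·24 = 140
  a_8 = 2·140 + 1·58 = 338
  a_9 = 2·338 + 1·140 = 816

2,1 ; 816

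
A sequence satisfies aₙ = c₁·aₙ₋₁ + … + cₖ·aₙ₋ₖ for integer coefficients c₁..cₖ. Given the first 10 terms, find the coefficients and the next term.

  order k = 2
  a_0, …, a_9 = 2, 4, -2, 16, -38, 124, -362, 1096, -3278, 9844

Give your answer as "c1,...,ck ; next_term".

  a_2 = -2·4 + 3·2 = -2
  a_3 = -2·-2 + 3·4 = 16
  a_4 = -2·16 + 3·-2 = -38
  a_5 = -2·-38 + 3·16 = 124
  a_6 = -2·124 + 3·-38 = -362
  a_7 = -2·-362 + 3·124 = 1096
  a_8 = -2·1096 + 3·-362 = -3278
  a_9 = -2·-3278 + 3·1096 = 9844
  a_10 = -2·9844 + 3·-3278 = -29522

-2,3 ; -29522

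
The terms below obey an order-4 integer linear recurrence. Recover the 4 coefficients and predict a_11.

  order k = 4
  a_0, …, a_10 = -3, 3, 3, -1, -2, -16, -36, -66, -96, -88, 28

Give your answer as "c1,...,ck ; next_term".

2,0,-2,-2 ; 380

  a_4 = 2·-1 + 0·3 + -2·3 + -2·-3 = -2
  a_5 = 2·-2 + 0·-1 + -2·3 + -2·3 = -16
  a_6 = 2·-16 + 0·-2 + -2·-1 + -2·3 = -36
  a_7 = 2·-36 + 0·-16 + -2·-2 + -2·-1 = -66
  a_8 = 2·-66 + 0·-36 + -2·-16 + -2·-2 = -96
  a_9 = 2·-96 + 0·-66 + -2·-36 + -2·-16 = -88
  a_10 = 2·-88 + 0·-96 + -2·-66 + -2·-36 = 28
  a_11 = 2·28 + 0·-88 + -2·-96 + -2·-66 = 380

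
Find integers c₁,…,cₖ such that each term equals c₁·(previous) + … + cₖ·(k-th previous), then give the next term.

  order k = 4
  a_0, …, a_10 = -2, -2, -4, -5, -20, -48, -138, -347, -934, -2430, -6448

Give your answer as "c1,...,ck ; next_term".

2,2,-2,3 ; -16929

  a_4 = 2·-5 + 2·-4 + -2·-2 + 3·-2 = -20
  a_5 = 2·-20 + 2·-5 + -2·-4 + 3·-2 = -48
  a_6 = 2·-48 + 2·-20 + -2·-5 + 3·-4 = -138
  a_7 = 2·-138 + 2·-48 + -2·-20 + 3·-5 = -347
  a_8 = 2·-347 + 2·-138 + -2·-48 + 3·-20 = -934
  a_9 = 2·-934 + 2·-347 + -2·-138 + 3·-48 = -2430
  a_10 = 2·-2430 + 2·-934 + -2·-347 + 3·-138 = -6448
  a_11 = 2·-6448 + 2·-2430 + -2·-934 + 3·-347 = -16929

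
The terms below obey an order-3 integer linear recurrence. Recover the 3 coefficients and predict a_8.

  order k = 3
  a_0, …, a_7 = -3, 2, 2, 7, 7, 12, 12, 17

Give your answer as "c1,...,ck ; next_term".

1,1,-1 ; 17

  a_3 = 1·2 + 1·2 + -1·-3 = 7
  a_4 = 1·7 + 1·2 + -1·2 = 7
  a_5 = 1·7 + 1·7 + -1·2 = 12
  a_6 = 1·12 + 1·7 + -1·7 = 12
  a_7 = 1·12 + 1·12 + -1·7 = 17
  a_8 = 1·17 + 1·12 + -1·12 = 17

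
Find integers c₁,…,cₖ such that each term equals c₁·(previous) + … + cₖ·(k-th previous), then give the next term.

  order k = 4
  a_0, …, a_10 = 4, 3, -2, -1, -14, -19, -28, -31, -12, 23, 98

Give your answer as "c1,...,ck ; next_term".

1,1,-1,-2 ; 195

  a_4 = 1·-1 + 1·-2 + -1·3 + -2·4 = -14
  a_5 = 1·-14 + 1·-1 + -1·-2 + -2·3 = -19
  a_6 = 1·-19 + 1·-14 + -1·-1 + -2·-2 = -28
  a_7 = 1·-28 + 1·-19 + -1·-14 + -2·-1 = -31
  a_8 = 1·-31 + 1·-28 + -1·-19 + -2·-14 = -12
  a_9 = 1·-12 + 1·-31 + -1·-28 + -2·-19 = 23
  a_10 = 1·23 + 1·-12 + -1·-31 + -2·-28 = 98
  a_11 = 1·98 + 1·23 + -1·-12 + -2·-31 = 195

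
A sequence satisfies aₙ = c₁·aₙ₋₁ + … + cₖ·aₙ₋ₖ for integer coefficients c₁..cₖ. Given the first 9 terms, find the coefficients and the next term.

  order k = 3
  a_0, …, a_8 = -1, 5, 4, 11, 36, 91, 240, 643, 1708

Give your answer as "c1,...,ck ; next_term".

2,1,2 ; 4539

  a_3 = 2·4 + 1·5 + 2·-1 = 11
  a_4 = 2·11 + 1·4 + 2·5 = 36
  a_5 = 2·36 + 1·11 + 2·4 = 91
  a_6 = 2·91 + 1·36 + 2·11 = 240
  a_7 = 2·240 + 1·91 + 2·36 = 643
  a_8 = 2·643 + 1·240 + 2·91 = 1708
  a_9 = 2·1708 + 1·643 + 2·240 = 4539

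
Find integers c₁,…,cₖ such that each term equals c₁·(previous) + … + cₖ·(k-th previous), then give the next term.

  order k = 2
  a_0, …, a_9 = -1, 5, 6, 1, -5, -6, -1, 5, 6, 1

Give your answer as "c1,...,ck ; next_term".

  a_2 = 1·5 + -1·-1 = 6
  a_3 = 1·6 + -1·5 = 1
  a_4 = 1·1 + -1·6 = -5
  a_5 = 1·-5 + -1·1 = -6
  a_6 = 1·-6 + -1·-5 = -1
  a_7 = 1·-1 + -1·-6 = 5
  a_8 = 1·5 + -1·-1 = 6
  a_9 = 1·6 + -1·5 = 1
  a_10 = 1·1 + -1·6 = -5

1,-1 ; -5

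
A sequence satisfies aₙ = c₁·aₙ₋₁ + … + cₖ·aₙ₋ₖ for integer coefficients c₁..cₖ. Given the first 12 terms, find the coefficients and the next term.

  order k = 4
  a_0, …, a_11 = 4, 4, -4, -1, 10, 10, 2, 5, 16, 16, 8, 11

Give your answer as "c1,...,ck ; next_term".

2,-2,2,-1 ; 22

  a_4 = 2·-1 + -2·-4 + 2·4 + -1·4 = 10
  a_5 = 2·10 + -2·-1 + 2·-4 + -1·4 = 10
  a_6 = 2·10 + -2·10 + 2·-1 + -1·-4 = 2
  a_7 = 2·2 + -2·10 + 2·10 + -1·-1 = 5
  a_8 = 2·5 + -2·2 + 2·10 + -1·10 = 16
  a_9 = 2·16 + -2·5 + 2·2 + -1·10 = 16
  a_10 = 2·16 + -2·16 + 2·5 + -1·2 = 8
  a_11 = 2·8 + -2·16 + 2·16 + -1·5 = 11
  a_12 = 2·11 + -2·8 + 2·16 + -1·16 = 22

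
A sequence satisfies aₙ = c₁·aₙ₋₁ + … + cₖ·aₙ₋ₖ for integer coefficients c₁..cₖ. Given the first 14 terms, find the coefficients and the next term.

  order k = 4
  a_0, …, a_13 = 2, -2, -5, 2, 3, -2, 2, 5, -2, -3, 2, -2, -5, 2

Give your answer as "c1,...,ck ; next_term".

  a_4 = 1·2 + -1·-5 + 1·-2 + -1·2 = 3
  a_5 = 1·3 + -1·2 + 1·-5 + -1·-2 = -2
  a_6 = 1·-2 + -1·3 + 1·2 + -1·-5 = 2
  a_7 = 1·2 + -1·-2 + 1·3 + -1·2 = 5
  a_8 = 1·5 + -1·2 + 1·-2 + -1·3 = -2
  a_9 = 1·-2 + -1·5 + 1·2 + -1·-2 = -3
  a_10 = 1·-3 + -1·-2 + 1·5 + -1·2 = 2
  a_11 = 1·2 + -1·-3 + 1·-2 + -1·5 = -2
  a_12 = 1·-2 + -1·2 + 1·-3 + -1·-2 = -5
  a_13 = 1·-5 + -1·-2 + 1·2 + -1·-3 = 2
  a_14 = 1·2 + -1·-5 + 1·-2 + -1·2 = 3

1,-1,1,-1 ; 3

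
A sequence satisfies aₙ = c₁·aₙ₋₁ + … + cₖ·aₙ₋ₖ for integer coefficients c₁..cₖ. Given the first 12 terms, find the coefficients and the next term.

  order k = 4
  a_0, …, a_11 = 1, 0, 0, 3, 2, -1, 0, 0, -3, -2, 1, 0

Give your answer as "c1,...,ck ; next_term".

1,-1,1,-1 ; 0

  a_4 = 1·3 + -1·0 + 1·0 + -1·1 = 2
  a_5 = 1·2 + -1·3 + 1·0 + -1·0 = -1
  a_6 = 1·-1 + -1·2 + 1·3 + -1·0 = 0
  a_7 = 1·0 + -1·-1 + 1·2 + -1·3 = 0
  a_8 = 1·0 + -1·0 + 1·-1 + -1·2 = -3
  a_9 = 1·-3 + -1·0 + 1·0 + -1·-1 = -2
  a_10 = 1·-2 + -1·-3 + 1·0 + -1·0 = 1
  a_11 = 1·1 + -1·-2 + 1·-3 + -1·0 = 0
  a_12 = 1·0 + -1·1 + 1·-2 + -1·-3 = 0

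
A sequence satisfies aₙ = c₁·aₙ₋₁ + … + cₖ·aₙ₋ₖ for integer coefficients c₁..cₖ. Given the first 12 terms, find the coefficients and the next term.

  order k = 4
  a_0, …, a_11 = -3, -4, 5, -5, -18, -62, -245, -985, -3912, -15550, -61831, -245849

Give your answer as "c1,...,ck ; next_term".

  a_4 = 3·-5 + 3·5 + 3·-4 + 2·-3 = -18
  a_5 = 3·-18 + 3·-5 + 3·5 + 2·-4 = -62
  a_6 = 3·-62 + 3·-18 + 3·-5 + 2·5 = -245
  a_7 = 3·-245 + 3·-62 + 3·-18 + 2·-5 = -985
  a_8 = 3·-985 + 3·-245 + 3·-62 + 2·-18 = -3912
  a_9 = 3·-3912 + 3·-985 + 3·-245 + 2·-62 = -15550
  a_10 = 3·-15550 + 3·-3912 + 3·-985 + 2·-245 = -61831
  a_11 = 3·-61831 + 3·-15550 + 3·-3912 + 2·-985 = -245849
  a_12 = 3·-245849 + 3·-61831 + 3·-15550 + 2·-3912 = -977514

3,3,3,2 ; -977514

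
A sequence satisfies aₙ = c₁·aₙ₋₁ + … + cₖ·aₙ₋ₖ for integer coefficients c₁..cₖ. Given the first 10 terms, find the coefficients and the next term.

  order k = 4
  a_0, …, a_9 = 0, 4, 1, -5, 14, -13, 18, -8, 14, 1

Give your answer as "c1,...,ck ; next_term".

-1,1,2,1 ; 15

  a_4 = -1·-5 + 1·1 + 2·4 + 1·0 = 14
  a_5 = -1·14 + 1·-5 + 2·1 + 1·4 = -13
  a_6 = -1·-13 + 1·14 + 2·-5 + 1·1 = 18
  a_7 = -1·18 + 1·-13 + 2·14 + 1·-5 = -8
  a_8 = -1·-8 + 1·18 + 2·-13 + 1·14 = 14
  a_9 = -1·14 + 1·-8 + 2·18 + 1·-13 = 1
  a_10 = -1·1 + 1·14 + 2·-8 + 1·18 = 15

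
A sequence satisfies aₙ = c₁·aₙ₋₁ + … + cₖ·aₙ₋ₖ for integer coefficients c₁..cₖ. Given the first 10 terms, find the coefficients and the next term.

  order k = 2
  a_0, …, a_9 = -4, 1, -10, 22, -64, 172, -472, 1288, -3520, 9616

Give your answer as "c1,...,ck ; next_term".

-2,2 ; -26272

  a_2 = -2·1 + 2·-4 = -10
  a_3 = -2·-10 + 2·1 = 22
  a_4 = -2·22 + 2·-10 = -64
  a_5 = -2·-64 + 2·22 = 172
  a_6 = -2·172 + 2·-64 = -472
  a_7 = -2·-472 + 2·172 = 1288
  a_8 = -2·1288 + 2·-472 = -3520
  a_9 = -2·-3520 + 2·1288 = 9616
  a_10 = -2·9616 + 2·-3520 = -26272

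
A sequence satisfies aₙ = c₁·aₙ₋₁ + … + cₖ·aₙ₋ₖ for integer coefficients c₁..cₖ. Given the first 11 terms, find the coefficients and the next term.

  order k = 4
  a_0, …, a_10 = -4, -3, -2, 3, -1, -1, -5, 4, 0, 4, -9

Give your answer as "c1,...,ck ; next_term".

  a_4 = 0·3 + 0·-2 + -1·-3 + 1·-4 = -1
  a_5 = 0·-1 + 0·3 + -1·-2 + 1·-3 = -1
  a_6 = 0·-1 + 0·-1 + -1·3 + 1·-2 = -5
  a_7 = 0·-5 + 0·-1 + -1·-1 + 1·3 = 4
  a_8 = 0·4 + 0·-5 + -1·-1 + 1·-1 = 0
  a_9 = 0·0 + 0·4 + -1·-5 + 1·-1 = 4
  a_10 = 0·4 + 0·0 + -1·4 + 1·-5 = -9
  a_11 = 0·-9 + 0·4 + -1·0 + 1·4 = 4

0,0,-1,1 ; 4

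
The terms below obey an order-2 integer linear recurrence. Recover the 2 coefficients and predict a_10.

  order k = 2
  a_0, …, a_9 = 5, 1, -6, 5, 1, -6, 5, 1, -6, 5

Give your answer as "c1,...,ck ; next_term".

  a_2 = -1·1 + -1·5 = -6
  a_3 = -1·-6 + -1·1 = 5
  a_4 = -1·5 + -1·-6 = 1
  a_5 = -1·1 + -1·5 = -6
  a_6 = -1·-6 + -1·1 = 5
  a_7 = -1·5 + -1·-6 = 1
  a_8 = -1·1 + -1·5 = -6
  a_9 = -1·-6 + -1·1 = 5
  a_10 = -1·5 + -1·-6 = 1

-1,-1 ; 1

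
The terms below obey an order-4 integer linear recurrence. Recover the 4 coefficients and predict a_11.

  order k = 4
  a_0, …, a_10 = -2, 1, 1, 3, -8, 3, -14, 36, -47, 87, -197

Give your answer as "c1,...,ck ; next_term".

  a_4 = 0·3 + 1·1 + -3·1 + 3·-2 = -8
  a_5 = 0·-8 + 1·3 + -3·1 + 3·1 = 3
  a_6 = 0·3 + 1·-8 + -3·3 + 3·1 = -14
  a_7 = 0·-14 + 1·3 + -3·-8 + 3·3 = 36
  a_8 = 0·36 + 1·-14 + -3·3 + 3·-8 = -47
  a_9 = 0·-47 + 1·36 + -3·-14 + 3·3 = 87
  a_10 = 0·87 + 1·-47 + -3·36 + 3·-14 = -197
  a_11 = 0·-197 + 1·87 + -3·-47 + 3·36 = 336

0,1,-3,3 ; 336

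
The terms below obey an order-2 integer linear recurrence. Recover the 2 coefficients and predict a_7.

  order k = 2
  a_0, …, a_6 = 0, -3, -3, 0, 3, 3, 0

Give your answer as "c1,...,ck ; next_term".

  a_2 = 1·-3 + -1·0 = -3
  a_3 = 1·-3 + -1·-3 = 0
  a_4 = 1·0 + -1·-3 = 3
  a_5 = 1·3 + -1·0 = 3
  a_6 = 1·3 + -1·3 = 0
  a_7 = 1·0 + -1·3 = -3

1,-1 ; -3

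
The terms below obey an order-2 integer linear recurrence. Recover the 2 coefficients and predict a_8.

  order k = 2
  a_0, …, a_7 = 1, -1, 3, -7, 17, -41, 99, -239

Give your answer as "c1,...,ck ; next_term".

  a_2 = -2·-1 + 1·1 = 3
  a_3 = -2·3 + 1·-1 = -7
  a_4 = -2·-7 + 1·3 = 17
  a_5 = -2·17 + 1·-7 = -41
  a_6 = -2·-41 + 1·17 = 99
  a_7 = -2·99 + 1·-41 = -239
  a_8 = -2·-239 + 1·99 = 577

-2,1 ; 577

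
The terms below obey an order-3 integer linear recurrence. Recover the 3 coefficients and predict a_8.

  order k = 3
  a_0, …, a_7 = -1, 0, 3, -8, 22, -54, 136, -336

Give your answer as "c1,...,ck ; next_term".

-2,2,2 ; 836

  a_3 = -2·3 + 2·0 + 2·-1 = -8
  a_4 = -2·-8 + 2·3 + 2·0 = 22
  a_5 = -2·22 + 2·-8 + 2·3 = -54
  a_6 = -2·-54 + 2·22 + 2·-8 = 136
  a_7 = -2·136 + 2·-54 + 2·22 = -336
  a_8 = -2·-336 + 2·136 + 2·-54 = 836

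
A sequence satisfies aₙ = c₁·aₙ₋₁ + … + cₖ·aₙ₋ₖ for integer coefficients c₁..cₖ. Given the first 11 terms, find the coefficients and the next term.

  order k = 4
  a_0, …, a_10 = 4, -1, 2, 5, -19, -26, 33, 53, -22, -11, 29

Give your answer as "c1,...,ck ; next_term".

1,-3,2,-4 ; -194

  a_4 = 1·5 + -3·2 + 2·-1 + -4·4 = -19
  a_5 = 1·-19 + -3·5 + 2·2 + -4·-1 = -26
  a_6 = 1·-26 + -3·-19 + 2·5 + -4·2 = 33
  a_7 = 1·33 + -3·-26 + 2·-19 + -4·5 = 53
  a_8 = 1·53 + -3·33 + 2·-26 + -4·-19 = -22
  a_9 = 1·-22 + -3·53 + 2·33 + -4·-26 = -11
  a_10 = 1·-11 + -3·-22 + 2·53 + -4·33 = 29
  a_11 = 1·29 + -3·-11 + 2·-22 + -4·53 = -194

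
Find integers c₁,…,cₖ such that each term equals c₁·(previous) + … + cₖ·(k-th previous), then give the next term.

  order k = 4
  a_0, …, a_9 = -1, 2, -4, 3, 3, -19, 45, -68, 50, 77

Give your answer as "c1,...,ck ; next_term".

-2,-1,2,-1 ; -385

  a_4 = -2·3 + -1·-4 + 2·2 + -1·-1 = 3
  a_5 = -2·3 + -1·3 + 2·-4 + -1·2 = -19
  a_6 = -2·-19 + -1·3 + 2·3 + -1·-4 = 45
  a_7 = -2·45 + -1·-19 + 2·3 + -1·3 = -68
  a_8 = -2·-68 + -1·45 + 2·-19 + -1·3 = 50
  a_9 = -2·50 + -1·-68 + 2·45 + -1·-19 = 77
  a_10 = -2·77 + -1·50 + 2·-68 + -1·45 = -385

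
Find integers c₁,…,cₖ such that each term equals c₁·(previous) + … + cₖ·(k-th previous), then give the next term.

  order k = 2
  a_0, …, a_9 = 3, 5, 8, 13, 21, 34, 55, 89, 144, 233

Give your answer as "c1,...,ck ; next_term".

  a_2 = 1·5 + 1·3 = 8
  a_3 = 1·8 + 1·5 = 13
  a_4 = 1·13 + 1·8 = 21
  a_5 = 1·21 + 1·13 = 34
  a_6 = 1·34 + 1·21 = 55
  a_7 = 1·55 + 1·34 = 89
  a_8 = 1·89 + 1·55 = 144
  a_9 = 1·144 + 1·89 = 233
  a_10 = 1·233 + 1·144 = 377

1,1 ; 377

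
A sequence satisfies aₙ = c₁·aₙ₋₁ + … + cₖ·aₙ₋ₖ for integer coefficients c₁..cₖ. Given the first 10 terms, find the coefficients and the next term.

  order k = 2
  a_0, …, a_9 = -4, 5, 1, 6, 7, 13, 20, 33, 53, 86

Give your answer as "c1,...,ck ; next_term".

  a_2 = 1·5 + 1·-4 = 1
  a_3 = 1·1 + 1·5 = 6
  a_4 = 1·6 + 1·1 = 7
  a_5 = 1·7 + 1·6 = 13
  a_6 = 1·13 + 1·7 = 20
  a_7 = 1·20 + 1·13 = 33
  a_8 = 1·33 + 1·20 = 53
  a_9 = 1·53 + 1·33 = 86
  a_10 = 1·86 + 1·53 = 139

1,1 ; 139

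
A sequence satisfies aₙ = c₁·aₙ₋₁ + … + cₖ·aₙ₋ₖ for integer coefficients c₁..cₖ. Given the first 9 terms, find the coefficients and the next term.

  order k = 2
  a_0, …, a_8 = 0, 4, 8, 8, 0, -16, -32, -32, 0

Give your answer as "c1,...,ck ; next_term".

  a_2 = 2·4 + -2·0 = 8
  a_3 = 2·8 + -2·4 = 8
  a_4 = 2·8 + -2·8 = 0
  a_5 = 2·0 + -2·8 = -16
  a_6 = 2·-16 + -2·0 = -32
  a_7 = 2·-32 + -2·-16 = -32
  a_8 = 2·-32 + -2·-32 = 0
  a_9 = 2·0 + -2·-32 = 64

2,-2 ; 64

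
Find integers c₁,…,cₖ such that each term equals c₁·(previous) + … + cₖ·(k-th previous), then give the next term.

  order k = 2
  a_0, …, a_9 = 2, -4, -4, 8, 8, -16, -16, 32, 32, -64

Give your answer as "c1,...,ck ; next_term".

  a_2 = 0·-4 + -2·2 = -4
  a_3 = 0·-4 + -2·-4 = 8
  a_4 = 0·8 + -2·-4 = 8
  a_5 = 0·8 + -2·8 = -16
  a_6 = 0·-16 + -2·8 = -16
  a_7 = 0·-16 + -2·-16 = 32
  a_8 = 0·32 + -2·-16 = 32
  a_9 = 0·32 + -2·32 = -64
  a_10 = 0·-64 + -2·32 = -64

0,-2 ; -64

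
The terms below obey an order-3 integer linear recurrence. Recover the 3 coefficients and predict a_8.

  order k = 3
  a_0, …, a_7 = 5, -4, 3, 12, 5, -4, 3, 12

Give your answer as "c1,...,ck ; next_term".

1,-1,1 ; 5

  a_3 = 1·3 + -1·-4 + 1·5 = 12
  a_4 = 1·12 + -1·3 + 1·-4 = 5
  a_5 = 1·5 + -1·12 + 1·3 = -4
  a_6 = 1·-4 + -1·5 + 1·12 = 3
  a_7 = 1·3 + -1·-4 + 1·5 = 12
  a_8 = 1·12 + -1·3 + 1·-4 = 5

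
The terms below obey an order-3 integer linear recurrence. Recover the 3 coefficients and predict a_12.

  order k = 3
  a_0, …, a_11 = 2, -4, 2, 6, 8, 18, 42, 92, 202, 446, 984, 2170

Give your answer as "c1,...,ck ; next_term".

2,0,1 ; 4786

  a_3 = 2·2 + 0·-4 + 1·2 = 6
  a_4 = 2·6 + 0·2 + 1·-4 = 8
  a_5 = 2·8 + 0·6 + 1·2 = 18
  a_6 = 2·18 + 0·8 + 1·6 = 42
  a_7 = 2·42 + 0·18 + 1·8 = 92
  a_8 = 2·92 + 0·42 + 1·18 = 202
  a_9 = 2·202 + 0·92 + 1·42 = 446
  a_10 = 2·446 + 0·202 + 1·92 = 984
  a_11 = 2·984 + 0·446 + 1·202 = 2170
  a_12 = 2·2170 + 0·984 + 1·446 = 4786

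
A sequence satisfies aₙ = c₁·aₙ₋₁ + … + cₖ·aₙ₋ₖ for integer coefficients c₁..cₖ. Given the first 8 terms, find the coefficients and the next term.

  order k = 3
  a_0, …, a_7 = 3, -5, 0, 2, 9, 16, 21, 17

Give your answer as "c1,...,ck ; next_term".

2,-1,-1 ; -3

  a_3 = 2·0 + -1·-5 + -1·3 = 2
  a_4 = 2·2 + -1·0 + -1·-5 = 9
  a_5 = 2·9 + -1·2 + -1·0 = 16
  a_6 = 2·16 + -1·9 + -1·2 = 21
  a_7 = 2·21 + -1·16 + -1·9 = 17
  a_8 = 2·17 + -1·21 + -1·16 = -3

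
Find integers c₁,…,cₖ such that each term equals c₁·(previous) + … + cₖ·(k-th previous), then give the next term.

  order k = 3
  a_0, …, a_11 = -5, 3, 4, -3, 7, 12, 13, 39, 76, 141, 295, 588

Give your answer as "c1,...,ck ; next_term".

  a_3 = 1·4 + 1·3 + 2·-5 = -3
  a_4 = 1·-3 + 1·4 + 2·3 = 7
  a_5 = 1·7 + 1·-3 + 2·4 = 12
  a_6 = 1·12 + 1·7 + 2·-3 = 13
  a_7 = 1·13 + 1·12 + 2·7 = 39
  a_8 = 1·39 + 1·13 + 2·12 = 76
  a_9 = 1·76 + 1·39 + 2·13 = 141
  a_10 = 1·141 + 1·76 + 2·39 = 295
  a_11 = 1·295 + 1·141 + 2·76 = 588
  a_12 = 1·588 + 1·295 + 2·141 = 1165

1,1,2 ; 1165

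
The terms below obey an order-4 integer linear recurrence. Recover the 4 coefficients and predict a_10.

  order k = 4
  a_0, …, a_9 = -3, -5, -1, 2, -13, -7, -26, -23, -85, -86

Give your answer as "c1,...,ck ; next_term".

0,2,1,2 ; -245

  a_4 = 0·2 + 2·-1 + 1·-5 + 2·-3 = -13
  a_5 = 0·-13 + 2·2 + 1·-1 + 2·-5 = -7
  a_6 = 0·-7 + 2·-13 + 1·2 + 2·-1 = -26
  a_7 = 0·-26 + 2·-7 + 1·-13 + 2·2 = -23
  a_8 = 0·-23 + 2·-26 + 1·-7 + 2·-13 = -85
  a_9 = 0·-85 + 2·-23 + 1·-26 + 2·-7 = -86
  a_10 = 0·-86 + 2·-85 + 1·-23 + 2·-26 = -245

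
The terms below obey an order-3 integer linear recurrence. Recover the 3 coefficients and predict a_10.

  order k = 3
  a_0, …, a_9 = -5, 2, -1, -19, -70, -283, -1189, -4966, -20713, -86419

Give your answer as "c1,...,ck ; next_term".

4,0,3 ; -360574

  a_3 = 4·-1 + 0·2 + 3·-5 = -19
  a_4 = 4·-19 + 0·-1 + 3·2 = -70
  a_5 = 4·-70 + 0·-19 + 3·-1 = -283
  a_6 = 4·-283 + 0·-70 + 3·-19 = -1189
  a_7 = 4·-1189 + 0·-283 + 3·-70 = -4966
  a_8 = 4·-4966 + 0·-1189 + 3·-283 = -20713
  a_9 = 4·-20713 + 0·-4966 + 3·-1189 = -86419
  a_10 = 4·-86419 + 0·-20713 + 3·-4966 = -360574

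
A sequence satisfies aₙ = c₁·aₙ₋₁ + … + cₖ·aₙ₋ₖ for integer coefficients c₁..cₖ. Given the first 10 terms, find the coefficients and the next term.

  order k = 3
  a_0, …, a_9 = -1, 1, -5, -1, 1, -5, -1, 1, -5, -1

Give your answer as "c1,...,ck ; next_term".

  a_3 = 0·-5 + 0·1 + 1·-1 = -1
  a_4 = 0·-1 + 0·-5 + 1·1 = 1
  a_5 = 0·1 + 0·-1 + 1·-5 = -5
  a_6 = 0·-5 + 0·1 + 1·-1 = -1
  a_7 = 0·-1 + 0·-5 + 1·1 = 1
  a_8 = 0·1 + 0·-1 + 1·-5 = -5
  a_9 = 0·-5 + 0·1 + 1·-1 = -1
  a_10 = 0·-1 + 0·-5 + 1·1 = 1

0,0,1 ; 1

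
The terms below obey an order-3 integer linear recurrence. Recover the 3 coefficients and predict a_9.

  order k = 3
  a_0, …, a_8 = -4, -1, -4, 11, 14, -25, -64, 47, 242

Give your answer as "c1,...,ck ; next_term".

  a_3 = 0·-4 + -3·-1 + -2·-4 = 11
  a_4 = 0·11 + -3·-4 + -2·-1 = 14
  a_5 = 0·14 + -3·11 + -2·-4 = -25
  a_6 = 0·-25 + -3·14 + -2·11 = -64
  a_7 = 0·-64 + -3·-25 + -2·14 = 47
  a_8 = 0·47 + -3·-64 + -2·-25 = 242
  a_9 = 0·242 + -3·47 + -2·-64 = -13

0,-3,-2 ; -13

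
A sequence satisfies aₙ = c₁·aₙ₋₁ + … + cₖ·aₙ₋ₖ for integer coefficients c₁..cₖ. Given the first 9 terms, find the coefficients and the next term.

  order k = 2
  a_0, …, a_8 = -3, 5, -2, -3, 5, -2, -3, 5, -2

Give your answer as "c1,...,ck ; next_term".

  a_2 = -1·5 + -1·-3 = -2
  a_3 = -1·-2 + -1·5 = -3
  a_4 = -1·-3 + -1·-2 = 5
  a_5 = -1·5 + -1·-3 = -2
  a_6 = -1·-2 + -1·5 = -3
  a_7 = -1·-3 + -1·-2 = 5
  a_8 = -1·5 + -1·-3 = -2
  a_9 = -1·-2 + -1·5 = -3

-1,-1 ; -3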